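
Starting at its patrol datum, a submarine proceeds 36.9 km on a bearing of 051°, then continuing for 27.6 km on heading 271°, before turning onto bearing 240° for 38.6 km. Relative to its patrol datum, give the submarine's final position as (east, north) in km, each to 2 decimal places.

Leg 1 (051°, 36.9 km): east 36.9 sin 51° = 28.68, north 36.9 cos 51° = 23.22
Leg 2 (271°, 27.6 km): east 27.6 sin 271° = -27.60, north 27.6 cos 271° = 0.48
Leg 3 (240°, 38.6 km): east 38.6 sin 240° = -33.43, north 38.6 cos 240° = -19.30
Summing: -32.35 km east, 4.40 km north → (-32.35, 4.40).

(-32.35, 4.40)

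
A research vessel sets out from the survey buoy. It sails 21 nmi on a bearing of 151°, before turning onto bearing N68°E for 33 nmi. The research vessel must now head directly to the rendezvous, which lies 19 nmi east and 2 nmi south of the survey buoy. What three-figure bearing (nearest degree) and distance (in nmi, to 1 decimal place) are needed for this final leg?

Leg 1 (151°, 21 nmi): east 21 sin 151° = 10.18, north 21 cos 151° = -18.37
Leg 2 (N68°E, 33 nmi): east 33 sin 68° = 30.60, north 33 cos 68° = 12.36
Current position: (40.78, -6.00). Target: (19, -2). Remaining: Δeast = -21.78, Δnorth = 4.00.
Bearing = atan2(-21.78, 4.00) mod 360° = 280.42°; distance = √((-21.78)² + (4.00)²) = 22.143 nmi.

280°, 22.1 nmi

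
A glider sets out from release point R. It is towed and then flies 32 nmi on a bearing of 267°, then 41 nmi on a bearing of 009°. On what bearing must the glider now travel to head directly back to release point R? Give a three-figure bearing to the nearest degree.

Leg 1 (267°, 32 nmi): east 32 sin 267° = -31.96, north 32 cos 267° = -1.67
Leg 2 (009°, 41 nmi): east 41 sin 9° = 6.41, north 41 cos 9° = 40.50
Net displacement: -25.54 east, 38.82 north. Direction back to start is (25.54, -38.82): bearing = atan2(25.54, -38.82) mod 360° = 146.66° ≈ 147°.

147°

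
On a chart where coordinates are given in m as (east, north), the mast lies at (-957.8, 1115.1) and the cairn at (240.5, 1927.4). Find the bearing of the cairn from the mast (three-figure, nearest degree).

056°

Δeast = 240.5 − -957.8 = 1198.30; Δnorth = 1927.4 − 1115.1 = 812.30.
Bearing = atan2(Δeast, Δnorth) mod 360° = 55.87° ≈ 056°.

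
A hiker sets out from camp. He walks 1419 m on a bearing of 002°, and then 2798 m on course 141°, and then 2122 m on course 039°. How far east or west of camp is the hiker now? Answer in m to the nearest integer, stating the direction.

Leg 1 (002°, 1419 m): east 1419 sin 2° = 49.52, north 1419 cos 2° = 1418.14
Leg 2 (141°, 2798 m): east 2798 sin 141° = 1760.84, north 2798 cos 141° = -2174.45
Leg 3 (039°, 2122 m): east 2122 sin 39° = 1335.42, north 2122 cos 39° = 1649.10
Net east component: 3145.78 m.

3146 m east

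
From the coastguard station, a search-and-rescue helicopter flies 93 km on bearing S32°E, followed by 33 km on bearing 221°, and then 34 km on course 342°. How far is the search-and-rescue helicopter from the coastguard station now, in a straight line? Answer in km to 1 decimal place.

Leg 1 (S32°E, 93 km): east 93 sin 148° = 49.28, north 93 cos 148° = -78.87
Leg 2 (221°, 33 km): east 33 sin 221° = -21.65, north 33 cos 221° = -24.91
Leg 3 (342°, 34 km): east 34 sin 342° = -10.51, north 34 cos 342° = 32.34
Net: 17.13 east, -71.44 north. Distance = √((17.13)² + (-71.44)²) = 73.462 km.

73.5 km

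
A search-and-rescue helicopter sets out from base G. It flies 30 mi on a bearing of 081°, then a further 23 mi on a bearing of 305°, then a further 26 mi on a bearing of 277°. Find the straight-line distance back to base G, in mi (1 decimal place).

Leg 1 (081°, 30 mi): east 30 sin 81° = 29.63, north 30 cos 81° = 4.69
Leg 2 (305°, 23 mi): east 23 sin 305° = -18.84, north 23 cos 305° = 13.19
Leg 3 (277°, 26 mi): east 26 sin 277° = -25.81, north 26 cos 277° = 3.17
Net: -15.02 east, 21.05 north. Distance = √((-15.02)² + (21.05)²) = 25.860 mi.

25.9 mi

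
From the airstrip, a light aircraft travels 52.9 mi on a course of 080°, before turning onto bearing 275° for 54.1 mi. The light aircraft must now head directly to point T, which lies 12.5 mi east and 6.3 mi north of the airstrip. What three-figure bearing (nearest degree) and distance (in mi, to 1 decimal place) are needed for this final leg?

Leg 1 (080°, 52.9 mi): east 52.9 sin 80° = 52.10, north 52.9 cos 80° = 9.19
Leg 2 (275°, 54.1 mi): east 54.1 sin 275° = -53.89, north 54.1 cos 275° = 4.72
Current position: (-1.80, 13.90). Target: (12.5, 6.3). Remaining: Δeast = 14.30, Δnorth = -7.60.
Bearing = atan2(14.30, -7.60) mod 360° = 118.00°; distance = √((14.30)² + (-7.60)²) = 16.193 mi.

118°, 16.2 mi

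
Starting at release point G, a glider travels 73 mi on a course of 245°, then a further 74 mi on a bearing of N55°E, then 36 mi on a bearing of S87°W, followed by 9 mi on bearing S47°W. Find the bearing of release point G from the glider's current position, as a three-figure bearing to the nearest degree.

Leg 1 (245°, 73 mi): east 73 sin 245° = -66.16, north 73 cos 245° = -30.85
Leg 2 (N55°E, 74 mi): east 74 sin 55° = 60.62, north 74 cos 55° = 42.44
Leg 3 (S87°W, 36 mi): east 36 sin 267° = -35.95, north 36 cos 267° = -1.88
Leg 4 (S47°W, 9 mi): east 9 sin 227° = -6.58, north 9 cos 227° = -6.14
Net displacement: -48.08 east, 3.57 north. Direction back to start is (48.08, -3.57): bearing = atan2(48.08, -3.57) mod 360° = 94.25° ≈ 094°.

094°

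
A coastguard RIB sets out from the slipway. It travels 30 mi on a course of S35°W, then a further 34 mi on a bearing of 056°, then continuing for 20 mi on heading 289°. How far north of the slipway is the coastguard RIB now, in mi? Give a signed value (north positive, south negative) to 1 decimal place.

0.9 mi

Leg 1 (S35°W, 30 mi): east 30 sin 215° = -17.21, north 30 cos 215° = -24.57
Leg 2 (056°, 34 mi): east 34 sin 56° = 28.19, north 34 cos 56° = 19.01
Leg 3 (289°, 20 mi): east 20 sin 289° = -18.91, north 20 cos 289° = 6.51
Net north component: 0.95 mi.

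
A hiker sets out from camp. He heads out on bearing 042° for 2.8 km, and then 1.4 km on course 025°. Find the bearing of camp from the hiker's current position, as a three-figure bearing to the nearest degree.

216°

Leg 1 (042°, 2.8 km): east 2.8 sin 42° = 1.87, north 2.8 cos 42° = 2.08
Leg 2 (025°, 1.4 km): east 1.4 sin 25° = 0.59, north 1.4 cos 25° = 1.27
Net displacement: 2.47 east, 3.35 north. Direction back to start is (-2.47, -3.35): bearing = atan2(-2.47, -3.35) mod 360° = 216.35° ≈ 216°.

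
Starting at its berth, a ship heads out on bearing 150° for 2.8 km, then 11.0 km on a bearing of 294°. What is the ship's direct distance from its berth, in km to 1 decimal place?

Leg 1 (150°, 2.8 km): east 2.8 sin 150° = 1.40, north 2.8 cos 150° = -2.42
Leg 2 (294°, 11.0 km): east 11.0 sin 294° = -10.05, north 11.0 cos 294° = 4.47
Net: -8.65 east, 2.05 north. Distance = √((-8.65)² + (2.05)²) = 8.888 km.

8.9 km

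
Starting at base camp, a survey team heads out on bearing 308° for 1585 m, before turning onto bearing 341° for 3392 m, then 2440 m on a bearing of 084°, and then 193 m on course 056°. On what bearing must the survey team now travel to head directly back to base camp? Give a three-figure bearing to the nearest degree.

Leg 1 (308°, 1585 m): east 1585 sin 308° = -1249.00, north 1585 cos 308° = 975.82
Leg 2 (341°, 3392 m): east 3392 sin 341° = -1104.33, north 3392 cos 341° = 3207.20
Leg 3 (084°, 2440 m): east 2440 sin 84° = 2426.63, north 2440 cos 84° = 255.05
Leg 4 (056°, 193 m): east 193 sin 56° = 160.00, north 193 cos 56° = 107.92
Net displacement: 233.31 east, 4546.00 north. Direction back to start is (-233.31, -4546.00): bearing = atan2(-233.31, -4546.00) mod 360° = 182.94° ≈ 183°.

183°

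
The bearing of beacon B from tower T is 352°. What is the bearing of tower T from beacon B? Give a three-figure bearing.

172°

Back-bearing = 352° − 180° = 172°.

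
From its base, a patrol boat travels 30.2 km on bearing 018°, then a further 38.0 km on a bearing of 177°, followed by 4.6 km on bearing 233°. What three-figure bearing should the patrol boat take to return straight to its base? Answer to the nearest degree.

Leg 1 (018°, 30.2 km): east 30.2 sin 18° = 9.33, north 30.2 cos 18° = 28.72
Leg 2 (177°, 38.0 km): east 38.0 sin 177° = 1.99, north 38.0 cos 177° = -37.95
Leg 3 (233°, 4.6 km): east 4.6 sin 233° = -3.67, north 4.6 cos 233° = -2.77
Net displacement: 7.65 east, -11.99 north. Direction back to start is (-7.65, 11.99): bearing = atan2(-7.65, 11.99) mod 360° = 327.48° ≈ 327°.

327°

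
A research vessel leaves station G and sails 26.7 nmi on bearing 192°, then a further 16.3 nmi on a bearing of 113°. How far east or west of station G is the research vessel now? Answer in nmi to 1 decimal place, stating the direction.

Leg 1 (192°, 26.7 nmi): east 26.7 sin 192° = -5.55, north 26.7 cos 192° = -26.12
Leg 2 (113°, 16.3 nmi): east 16.3 sin 113° = 15.00, north 16.3 cos 113° = -6.37
Net east component: 9.45 nmi.

9.5 nmi east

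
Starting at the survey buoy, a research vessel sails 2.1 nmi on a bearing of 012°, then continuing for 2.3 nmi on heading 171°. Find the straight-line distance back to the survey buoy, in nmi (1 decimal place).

0.8 nmi

Leg 1 (012°, 2.1 nmi): east 2.1 sin 12° = 0.44, north 2.1 cos 12° = 2.05
Leg 2 (171°, 2.3 nmi): east 2.3 sin 171° = 0.36, north 2.3 cos 171° = -2.27
Net: 0.80 east, -0.22 north. Distance = √((0.80)² + (-0.22)²) = 0.826 nmi.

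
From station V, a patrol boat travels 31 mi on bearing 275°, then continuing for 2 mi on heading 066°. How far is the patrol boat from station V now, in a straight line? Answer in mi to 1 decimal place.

Leg 1 (275°, 31 mi): east 31 sin 275° = -30.88, north 31 cos 275° = 2.70
Leg 2 (066°, 2 mi): east 2 sin 66° = 1.83, north 2 cos 66° = 0.81
Net: -29.05 east, 3.52 north. Distance = √((-29.05)² + (3.52)²) = 29.267 mi.

29.3 mi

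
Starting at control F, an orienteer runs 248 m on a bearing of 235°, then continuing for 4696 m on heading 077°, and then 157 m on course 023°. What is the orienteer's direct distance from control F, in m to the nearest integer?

Leg 1 (235°, 248 m): east 248 sin 235° = -203.15, north 248 cos 235° = -142.25
Leg 2 (077°, 4696 m): east 4696 sin 77° = 4575.64, north 4696 cos 77° = 1056.37
Leg 3 (023°, 157 m): east 157 sin 23° = 61.34, north 157 cos 23° = 144.52
Net: 4433.84 east, 1058.64 north. Distance = √((4433.84)² + (1058.64)²) = 4558.468 m.

4558 m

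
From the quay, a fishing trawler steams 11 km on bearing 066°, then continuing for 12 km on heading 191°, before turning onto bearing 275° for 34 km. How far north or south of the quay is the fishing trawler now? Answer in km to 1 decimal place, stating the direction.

4.3 km south

Leg 1 (066°, 11 km): east 11 sin 66° = 10.05, north 11 cos 66° = 4.47
Leg 2 (191°, 12 km): east 12 sin 191° = -2.29, north 12 cos 191° = -11.78
Leg 3 (275°, 34 km): east 34 sin 275° = -33.87, north 34 cos 275° = 2.96
Net north component: -4.34 km.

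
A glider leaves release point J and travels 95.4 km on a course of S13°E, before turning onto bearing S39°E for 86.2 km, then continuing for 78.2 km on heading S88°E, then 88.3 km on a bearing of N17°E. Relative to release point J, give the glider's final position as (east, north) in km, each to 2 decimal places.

Leg 1 (S13°E, 95.4 km): east 95.4 sin 167° = 21.46, north 95.4 cos 167° = -92.95
Leg 2 (S39°E, 86.2 km): east 86.2 sin 141° = 54.25, north 86.2 cos 141° = -66.99
Leg 3 (S88°E, 78.2 km): east 78.2 sin 92° = 78.15, north 78.2 cos 92° = -2.73
Leg 4 (N17°E, 88.3 km): east 88.3 sin 17° = 25.82, north 88.3 cos 17° = 84.44
Summing: 179.68 km east, -78.23 km north → (179.68, -78.23).

(179.68, -78.23)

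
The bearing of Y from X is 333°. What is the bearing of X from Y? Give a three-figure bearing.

Back-bearing = 333° − 180° = 153°.

153°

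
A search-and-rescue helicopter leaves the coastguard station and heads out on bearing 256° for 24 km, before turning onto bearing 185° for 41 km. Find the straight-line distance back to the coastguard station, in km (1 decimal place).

Leg 1 (256°, 24 km): east 24 sin 256° = -23.29, north 24 cos 256° = -5.81
Leg 2 (185°, 41 km): east 41 sin 185° = -3.57, north 41 cos 185° = -40.84
Net: -26.86 east, -46.65 north. Distance = √((-26.86)² + (-46.65)²) = 53.830 km.

53.8 km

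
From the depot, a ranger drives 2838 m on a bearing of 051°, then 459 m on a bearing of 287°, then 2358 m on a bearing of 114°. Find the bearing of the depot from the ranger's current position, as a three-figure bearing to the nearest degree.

Leg 1 (051°, 2838 m): east 2838 sin 51° = 2205.54, north 2838 cos 51° = 1786.01
Leg 2 (287°, 459 m): east 459 sin 287° = -438.94, north 459 cos 287° = 134.20
Leg 3 (114°, 2358 m): east 2358 sin 114° = 2154.14, north 2358 cos 114° = -959.09
Net displacement: 3920.74 east, 961.12 north. Direction back to start is (-3920.74, -961.12): bearing = atan2(-3920.74, -961.12) mod 360° = 256.23° ≈ 256°.

256°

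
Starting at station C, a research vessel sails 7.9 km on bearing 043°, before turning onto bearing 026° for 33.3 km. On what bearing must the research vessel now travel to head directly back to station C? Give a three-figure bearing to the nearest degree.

Leg 1 (043°, 7.9 km): east 7.9 sin 43° = 5.39, north 7.9 cos 43° = 5.78
Leg 2 (026°, 33.3 km): east 33.3 sin 26° = 14.60, north 33.3 cos 26° = 29.93
Net displacement: 19.99 east, 35.71 north. Direction back to start is (-19.99, -35.71): bearing = atan2(-19.99, -35.71) mod 360° = 209.24° ≈ 209°.

209°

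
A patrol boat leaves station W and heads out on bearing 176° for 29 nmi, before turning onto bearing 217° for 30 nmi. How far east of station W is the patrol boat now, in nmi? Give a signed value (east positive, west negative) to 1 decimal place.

Leg 1 (176°, 29 nmi): east 29 sin 176° = 2.02, north 29 cos 176° = -28.93
Leg 2 (217°, 30 nmi): east 30 sin 217° = -18.05, north 30 cos 217° = -23.96
Net east component: -16.03 nmi.

-16.0 nmi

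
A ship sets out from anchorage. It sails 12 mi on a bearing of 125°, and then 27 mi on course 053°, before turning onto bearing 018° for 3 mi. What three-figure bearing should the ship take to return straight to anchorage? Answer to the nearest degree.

249°

Leg 1 (125°, 12 mi): east 12 sin 125° = 9.83, north 12 cos 125° = -6.88
Leg 2 (053°, 27 mi): east 27 sin 53° = 21.56, north 27 cos 53° = 16.25
Leg 3 (018°, 3 mi): east 3 sin 18° = 0.93, north 3 cos 18° = 2.85
Net displacement: 32.32 east, 12.22 north. Direction back to start is (-32.32, -12.22): bearing = atan2(-32.32, -12.22) mod 360° = 249.29° ≈ 249°.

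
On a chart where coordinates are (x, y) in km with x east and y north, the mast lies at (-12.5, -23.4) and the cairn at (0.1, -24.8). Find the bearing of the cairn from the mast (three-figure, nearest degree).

Δeast = 0.1 − -12.5 = 12.60; Δnorth = -24.8 − -23.4 = -1.40.
Bearing = atan2(Δeast, Δnorth) mod 360° = 96.34° ≈ 096°.

096°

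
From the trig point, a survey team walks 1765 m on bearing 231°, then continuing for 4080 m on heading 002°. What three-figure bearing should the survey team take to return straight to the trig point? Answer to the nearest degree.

157°

Leg 1 (231°, 1765 m): east 1765 sin 231° = -1371.66, north 1765 cos 231° = -1110.75
Leg 2 (002°, 4080 m): east 4080 sin 2° = 142.39, north 4080 cos 2° = 4077.51
Net displacement: -1229.27 east, 2966.76 north. Direction back to start is (1229.27, -2966.76): bearing = atan2(1229.27, -2966.76) mod 360° = 157.49° ≈ 157°.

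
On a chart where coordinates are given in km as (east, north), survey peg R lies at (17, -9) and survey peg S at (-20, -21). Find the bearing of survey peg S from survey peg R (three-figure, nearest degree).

252°

Δeast = -20 − 17 = -37.00; Δnorth = -21 − -9 = -12.00.
Bearing = atan2(Δeast, Δnorth) mod 360° = 252.03° ≈ 252°.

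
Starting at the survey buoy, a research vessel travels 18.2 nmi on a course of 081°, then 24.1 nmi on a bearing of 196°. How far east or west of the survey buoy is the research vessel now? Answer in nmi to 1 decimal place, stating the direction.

11.3 nmi east

Leg 1 (081°, 18.2 nmi): east 18.2 sin 81° = 17.98, north 18.2 cos 81° = 2.85
Leg 2 (196°, 24.1 nmi): east 24.1 sin 196° = -6.64, north 24.1 cos 196° = -23.17
Net east component: 11.33 nmi.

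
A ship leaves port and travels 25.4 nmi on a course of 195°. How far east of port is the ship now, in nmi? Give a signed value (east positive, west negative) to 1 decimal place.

Leg 1 (195°, 25.4 nmi): east 25.4 sin 195° = -6.57, north 25.4 cos 195° = -24.53
Net east component: -6.57 nmi.

-6.6 nmi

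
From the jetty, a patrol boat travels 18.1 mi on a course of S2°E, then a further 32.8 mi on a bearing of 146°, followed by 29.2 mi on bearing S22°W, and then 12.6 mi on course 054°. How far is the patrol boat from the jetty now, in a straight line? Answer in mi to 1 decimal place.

Leg 1 (S2°E, 18.1 mi): east 18.1 sin 178° = 0.63, north 18.1 cos 178° = -18.09
Leg 2 (146°, 32.8 mi): east 32.8 sin 146° = 18.34, north 32.8 cos 146° = -27.19
Leg 3 (S22°W, 29.2 mi): east 29.2 sin 202° = -10.94, north 29.2 cos 202° = -27.07
Leg 4 (054°, 12.6 mi): east 12.6 sin 54° = 10.19, north 12.6 cos 54° = 7.41
Net: 18.23 east, -64.95 north. Distance = √((18.23)² + (-64.95)²) = 67.459 mi.

67.5 mi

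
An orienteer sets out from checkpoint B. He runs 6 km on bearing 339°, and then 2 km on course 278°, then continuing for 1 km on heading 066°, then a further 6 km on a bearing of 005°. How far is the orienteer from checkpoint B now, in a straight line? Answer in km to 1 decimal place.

Leg 1 (339°, 6 km): east 6 sin 339° = -2.15, north 6 cos 339° = 5.60
Leg 2 (278°, 2 km): east 2 sin 278° = -1.98, north 2 cos 278° = 0.28
Leg 3 (066°, 1 km): east 1 sin 66° = 0.91, north 1 cos 66° = 0.41
Leg 4 (005°, 6 km): east 6 sin 5° = 0.52, north 6 cos 5° = 5.98
Net: -2.69 east, 12.26 north. Distance = √((-2.69)² + (12.26)²) = 12.556 km.

12.6 km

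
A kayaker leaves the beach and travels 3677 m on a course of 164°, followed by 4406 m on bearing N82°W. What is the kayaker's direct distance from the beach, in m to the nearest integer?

4445 m

Leg 1 (164°, 3677 m): east 3677 sin 164° = 1013.52, north 3677 cos 164° = -3534.56
Leg 2 (N82°W, 4406 m): east 4406 sin 278° = -4363.12, north 4406 cos 278° = 613.20
Net: -3349.60 east, -2921.36 north. Distance = √((-3349.60)² + (-2921.36)²) = 4444.569 m.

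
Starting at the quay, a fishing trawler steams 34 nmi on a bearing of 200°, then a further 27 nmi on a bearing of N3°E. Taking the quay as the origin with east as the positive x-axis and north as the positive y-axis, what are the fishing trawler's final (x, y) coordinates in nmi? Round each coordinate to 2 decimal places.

(-10.22, -4.99)

Leg 1 (200°, 34 nmi): east 34 sin 200° = -11.63, north 34 cos 200° = -31.95
Leg 2 (N3°E, 27 nmi): east 27 sin 3° = 1.41, north 27 cos 3° = 26.96
Summing: -10.22 nmi east, -4.99 nmi north → (-10.22, -4.99).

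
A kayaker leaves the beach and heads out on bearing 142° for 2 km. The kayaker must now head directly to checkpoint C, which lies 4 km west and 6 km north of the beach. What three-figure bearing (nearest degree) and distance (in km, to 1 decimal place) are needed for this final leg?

Leg 1 (142°, 2 km): east 2 sin 142° = 1.23, north 2 cos 142° = -1.58
Current position: (1.23, -1.58). Target: (-4, 6). Remaining: Δeast = -5.23, Δnorth = 7.58.
Bearing = atan2(-5.23, 7.58) mod 360° = 325.37°; distance = √((-5.23)² + (7.58)²) = 9.207 km.

325°, 9.2 km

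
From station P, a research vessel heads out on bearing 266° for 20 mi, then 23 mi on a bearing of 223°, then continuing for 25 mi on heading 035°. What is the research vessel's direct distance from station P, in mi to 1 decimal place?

21.4 mi

Leg 1 (266°, 20 mi): east 20 sin 266° = -19.95, north 20 cos 266° = -1.40
Leg 2 (223°, 23 mi): east 23 sin 223° = -15.69, north 23 cos 223° = -16.82
Leg 3 (035°, 25 mi): east 25 sin 35° = 14.34, north 25 cos 35° = 20.48
Net: -21.30 east, 2.26 north. Distance = √((-21.30)² + (2.26)²) = 21.418 mi.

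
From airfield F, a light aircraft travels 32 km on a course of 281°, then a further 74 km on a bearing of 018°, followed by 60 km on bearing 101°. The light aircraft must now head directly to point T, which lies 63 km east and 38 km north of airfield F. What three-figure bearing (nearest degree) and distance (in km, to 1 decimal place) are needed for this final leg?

Leg 1 (281°, 32 km): east 32 sin 281° = -31.41, north 32 cos 281° = 6.11
Leg 2 (018°, 74 km): east 74 sin 18° = 22.87, north 74 cos 18° = 70.38
Leg 3 (101°, 60 km): east 60 sin 101° = 58.90, north 60 cos 101° = -11.45
Current position: (50.35, 65.04). Target: (63, 38). Remaining: Δeast = 12.65, Δnorth = -27.04.
Bearing = atan2(12.65, -27.04) mod 360° = 154.93°; distance = √((12.65)² + (-27.04)²) = 29.847 km.

155°, 29.8 km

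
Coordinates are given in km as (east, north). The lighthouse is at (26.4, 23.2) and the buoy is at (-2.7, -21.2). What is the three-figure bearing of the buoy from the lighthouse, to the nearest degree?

Δeast = -2.7 − 26.4 = -29.10; Δnorth = -21.2 − 23.2 = -44.40.
Bearing = atan2(Δeast, Δnorth) mod 360° = 213.24° ≈ 213°.

213°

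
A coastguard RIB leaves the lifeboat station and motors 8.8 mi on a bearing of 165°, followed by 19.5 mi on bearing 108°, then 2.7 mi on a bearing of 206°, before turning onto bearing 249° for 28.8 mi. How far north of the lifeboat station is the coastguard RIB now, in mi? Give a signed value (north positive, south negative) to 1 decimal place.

-27.3 mi

Leg 1 (165°, 8.8 mi): east 8.8 sin 165° = 2.28, north 8.8 cos 165° = -8.50
Leg 2 (108°, 19.5 mi): east 19.5 sin 108° = 18.55, north 19.5 cos 108° = -6.03
Leg 3 (206°, 2.7 mi): east 2.7 sin 206° = -1.18, north 2.7 cos 206° = -2.43
Leg 4 (249°, 28.8 mi): east 28.8 sin 249° = -26.89, north 28.8 cos 249° = -10.32
Net north component: -27.27 mi.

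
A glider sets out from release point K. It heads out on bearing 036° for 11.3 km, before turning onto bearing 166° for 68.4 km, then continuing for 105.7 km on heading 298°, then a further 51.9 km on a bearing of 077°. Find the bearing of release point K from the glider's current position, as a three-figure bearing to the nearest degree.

102°

Leg 1 (036°, 11.3 km): east 11.3 sin 36° = 6.64, north 11.3 cos 36° = 9.14
Leg 2 (166°, 68.4 km): east 68.4 sin 166° = 16.55, north 68.4 cos 166° = -66.37
Leg 3 (298°, 105.7 km): east 105.7 sin 298° = -93.33, north 105.7 cos 298° = 49.62
Leg 4 (077°, 51.9 km): east 51.9 sin 77° = 50.57, north 51.9 cos 77° = 11.67
Net displacement: -19.57 east, 4.07 north. Direction back to start is (19.57, -4.07): bearing = atan2(19.57, -4.07) mod 360° = 101.75° ≈ 102°.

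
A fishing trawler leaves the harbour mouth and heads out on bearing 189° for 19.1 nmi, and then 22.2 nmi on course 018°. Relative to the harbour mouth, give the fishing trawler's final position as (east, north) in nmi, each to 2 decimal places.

Leg 1 (189°, 19.1 nmi): east 19.1 sin 189° = -2.99, north 19.1 cos 189° = -18.86
Leg 2 (018°, 22.2 nmi): east 22.2 sin 18° = 6.86, north 22.2 cos 18° = 21.11
Summing: 3.87 nmi east, 2.25 nmi north → (3.87, 2.25).

(3.87, 2.25)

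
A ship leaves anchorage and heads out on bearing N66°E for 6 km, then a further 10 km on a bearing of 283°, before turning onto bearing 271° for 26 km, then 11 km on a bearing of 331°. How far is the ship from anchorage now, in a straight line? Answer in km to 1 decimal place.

Leg 1 (N66°E, 6 km): east 6 sin 66° = 5.48, north 6 cos 66° = 2.44
Leg 2 (283°, 10 km): east 10 sin 283° = -9.74, north 10 cos 283° = 2.25
Leg 3 (271°, 26 km): east 26 sin 271° = -26.00, north 26 cos 271° = 0.45
Leg 4 (331°, 11 km): east 11 sin 331° = -5.33, north 11 cos 331° = 9.62
Net: -35.59 east, 14.76 north. Distance = √((-35.59)² + (14.76)²) = 38.532 km.

38.5 km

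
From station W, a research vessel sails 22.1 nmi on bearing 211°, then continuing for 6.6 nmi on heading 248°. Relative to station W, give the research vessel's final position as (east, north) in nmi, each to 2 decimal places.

Leg 1 (211°, 22.1 nmi): east 22.1 sin 211° = -11.38, north 22.1 cos 211° = -18.94
Leg 2 (248°, 6.6 nmi): east 6.6 sin 248° = -6.12, north 6.6 cos 248° = -2.47
Summing: -17.50 nmi east, -21.42 nmi north → (-17.50, -21.42).

(-17.50, -21.42)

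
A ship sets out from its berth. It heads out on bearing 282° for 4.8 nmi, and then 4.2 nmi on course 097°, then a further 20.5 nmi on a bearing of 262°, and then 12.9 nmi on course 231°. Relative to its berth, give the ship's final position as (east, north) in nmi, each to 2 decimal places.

Leg 1 (282°, 4.8 nmi): east 4.8 sin 282° = -4.70, north 4.8 cos 282° = 1.00
Leg 2 (097°, 4.2 nmi): east 4.2 sin 97° = 4.17, north 4.2 cos 97° = -0.51
Leg 3 (262°, 20.5 nmi): east 20.5 sin 262° = -20.30, north 20.5 cos 262° = -2.85
Leg 4 (231°, 12.9 nmi): east 12.9 sin 231° = -10.03, north 12.9 cos 231° = -8.12
Summing: -30.85 nmi east, -10.49 nmi north → (-30.85, -10.49).

(-30.85, -10.49)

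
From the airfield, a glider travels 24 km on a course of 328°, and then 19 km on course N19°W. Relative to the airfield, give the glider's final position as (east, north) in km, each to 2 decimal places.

Leg 1 (328°, 24 km): east 24 sin 328° = -12.72, north 24 cos 328° = 20.35
Leg 2 (N19°W, 19 km): east 19 sin 341° = -6.19, north 19 cos 341° = 17.96
Summing: -18.90 km east, 38.32 km north → (-18.90, 38.32).

(-18.90, 38.32)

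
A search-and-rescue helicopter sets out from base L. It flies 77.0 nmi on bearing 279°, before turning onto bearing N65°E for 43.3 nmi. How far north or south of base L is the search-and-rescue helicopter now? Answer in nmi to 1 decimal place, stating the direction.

30.3 nmi north

Leg 1 (279°, 77.0 nmi): east 77.0 sin 279° = -76.05, north 77.0 cos 279° = 12.05
Leg 2 (N65°E, 43.3 nmi): east 43.3 sin 65° = 39.24, north 43.3 cos 65° = 18.30
Net north component: 30.34 nmi.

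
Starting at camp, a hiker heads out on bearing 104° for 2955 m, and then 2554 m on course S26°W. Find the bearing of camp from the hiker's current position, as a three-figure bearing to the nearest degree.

330°

Leg 1 (104°, 2955 m): east 2955 sin 104° = 2867.22, north 2955 cos 104° = -714.88
Leg 2 (S26°W, 2554 m): east 2554 sin 206° = -1119.60, north 2554 cos 206° = -2295.52
Net displacement: 1747.62 east, -3010.40 north. Direction back to start is (-1747.62, 3010.40): bearing = atan2(-1747.62, 3010.40) mod 360° = 329.86° ≈ 330°.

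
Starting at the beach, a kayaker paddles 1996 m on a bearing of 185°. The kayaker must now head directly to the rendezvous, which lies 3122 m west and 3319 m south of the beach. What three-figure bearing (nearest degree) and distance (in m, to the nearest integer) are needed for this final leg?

246°, 3234 m

Leg 1 (185°, 1996 m): east 1996 sin 185° = -173.96, north 1996 cos 185° = -1988.40
Current position: (-173.96, -1988.40). Target: (-3122, -3319). Remaining: Δeast = -2948.04, Δnorth = -1330.60.
Bearing = atan2(-2948.04, -1330.60) mod 360° = 245.71°; distance = √((-2948.04)² + (-1330.60)²) = 3234.410 m.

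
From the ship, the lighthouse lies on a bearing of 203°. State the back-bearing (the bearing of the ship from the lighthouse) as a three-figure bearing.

023°

Back-bearing = 203° − 180° = 023°.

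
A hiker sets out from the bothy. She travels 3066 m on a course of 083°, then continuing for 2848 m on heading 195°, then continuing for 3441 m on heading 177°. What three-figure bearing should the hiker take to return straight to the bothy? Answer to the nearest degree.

337°

Leg 1 (083°, 3066 m): east 3066 sin 83° = 3043.15, north 3066 cos 83° = 373.65
Leg 2 (195°, 2848 m): east 2848 sin 195° = -737.12, north 2848 cos 195° = -2750.96
Leg 3 (177°, 3441 m): east 3441 sin 177° = 180.09, north 3441 cos 177° = -3436.28
Net displacement: 2486.12 east, -5813.59 north. Direction back to start is (-2486.12, 5813.59): bearing = atan2(-2486.12, 5813.59) mod 360° = 336.85° ≈ 337°.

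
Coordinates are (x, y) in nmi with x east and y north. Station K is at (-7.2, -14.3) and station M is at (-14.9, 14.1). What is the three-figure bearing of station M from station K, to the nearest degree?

Δeast = -14.9 − -7.2 = -7.70; Δnorth = 14.1 − -14.3 = 28.40.
Bearing = atan2(Δeast, Δnorth) mod 360° = 344.83° ≈ 345°.

345°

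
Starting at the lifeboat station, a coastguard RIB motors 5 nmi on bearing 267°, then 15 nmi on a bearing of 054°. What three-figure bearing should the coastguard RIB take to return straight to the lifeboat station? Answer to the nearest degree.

Leg 1 (267°, 5 nmi): east 5 sin 267° = -4.99, north 5 cos 267° = -0.26
Leg 2 (054°, 15 nmi): east 15 sin 54° = 12.14, north 15 cos 54° = 8.82
Net displacement: 7.14 east, 8.56 north. Direction back to start is (-7.14, -8.56): bearing = atan2(-7.14, -8.56) mod 360° = 219.86° ≈ 220°.

220°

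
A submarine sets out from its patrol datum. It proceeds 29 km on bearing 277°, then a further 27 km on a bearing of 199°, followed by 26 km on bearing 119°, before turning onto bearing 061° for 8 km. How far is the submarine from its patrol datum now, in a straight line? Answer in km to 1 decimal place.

31.7 km

Leg 1 (277°, 29 km): east 29 sin 277° = -28.78, north 29 cos 277° = 3.53
Leg 2 (199°, 27 km): east 27 sin 199° = -8.79, north 27 cos 199° = -25.53
Leg 3 (119°, 26 km): east 26 sin 119° = 22.74, north 26 cos 119° = -12.61
Leg 4 (061°, 8 km): east 8 sin 61° = 7.00, north 8 cos 61° = 3.88
Net: -7.84 east, -30.72 north. Distance = √((-7.84)² + (-30.72)²) = 31.705 km.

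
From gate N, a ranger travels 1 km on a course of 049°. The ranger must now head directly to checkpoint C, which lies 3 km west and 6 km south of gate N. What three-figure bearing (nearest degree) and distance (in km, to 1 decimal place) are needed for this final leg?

209°, 7.6 km

Leg 1 (049°, 1 km): east 1 sin 49° = 0.75, north 1 cos 49° = 0.66
Current position: (0.75, 0.66). Target: (-3, -6). Remaining: Δeast = -3.75, Δnorth = -6.66.
Bearing = atan2(-3.75, -6.66) mod 360° = 209.43°; distance = √((-3.75)² + (-6.66)²) = 7.642 km.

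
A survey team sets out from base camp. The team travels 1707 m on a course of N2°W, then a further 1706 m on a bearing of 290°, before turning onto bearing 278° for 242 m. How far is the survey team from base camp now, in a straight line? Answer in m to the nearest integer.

3003 m

Leg 1 (N2°W, 1707 m): east 1707 sin 358° = -59.57, north 1707 cos 358° = 1705.96
Leg 2 (290°, 1706 m): east 1706 sin 290° = -1603.12, north 1706 cos 290° = 583.49
Leg 3 (278°, 242 m): east 242 sin 278° = -239.64, north 242 cos 278° = 33.68
Net: -1902.33 east, 2323.13 north. Distance = √((-1902.33)² + (2323.13)²) = 3002.631 m.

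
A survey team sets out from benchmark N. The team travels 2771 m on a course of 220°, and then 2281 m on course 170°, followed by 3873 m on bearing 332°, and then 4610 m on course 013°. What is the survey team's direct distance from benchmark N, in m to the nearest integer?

4152 m

Leg 1 (220°, 2771 m): east 2771 sin 220° = -1781.16, north 2771 cos 220° = -2122.71
Leg 2 (170°, 2281 m): east 2281 sin 170° = 396.09, north 2281 cos 170° = -2246.35
Leg 3 (332°, 3873 m): east 3873 sin 332° = -1818.26, north 3873 cos 332° = 3419.66
Leg 4 (013°, 4610 m): east 4610 sin 13° = 1037.02, north 4610 cos 13° = 4491.85
Net: -2166.31 east, 3542.45 north. Distance = √((-2166.31)² + (3542.45)²) = 4152.329 m.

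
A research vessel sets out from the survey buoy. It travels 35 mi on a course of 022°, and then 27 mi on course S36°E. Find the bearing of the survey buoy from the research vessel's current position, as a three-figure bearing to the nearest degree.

250°

Leg 1 (022°, 35 mi): east 35 sin 22° = 13.11, north 35 cos 22° = 32.45
Leg 2 (S36°E, 27 mi): east 27 sin 144° = 15.87, north 27 cos 144° = -21.84
Net displacement: 28.98 east, 10.61 north. Direction back to start is (-28.98, -10.61): bearing = atan2(-28.98, -10.61) mod 360° = 249.90° ≈ 250°.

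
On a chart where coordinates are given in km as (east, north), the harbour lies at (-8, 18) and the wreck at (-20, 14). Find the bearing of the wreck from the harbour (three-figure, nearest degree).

252°

Δeast = -20 − -8 = -12.00; Δnorth = 14 − 18 = -4.00.
Bearing = atan2(Δeast, Δnorth) mod 360° = 251.57° ≈ 252°.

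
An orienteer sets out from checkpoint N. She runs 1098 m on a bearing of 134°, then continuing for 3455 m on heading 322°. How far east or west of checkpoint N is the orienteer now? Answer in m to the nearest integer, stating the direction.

Leg 1 (134°, 1098 m): east 1098 sin 134° = 789.84, north 1098 cos 134° = -762.73
Leg 2 (322°, 3455 m): east 3455 sin 322° = -2127.11, north 3455 cos 322° = 2722.58
Net east component: -1337.28 m.

1337 m west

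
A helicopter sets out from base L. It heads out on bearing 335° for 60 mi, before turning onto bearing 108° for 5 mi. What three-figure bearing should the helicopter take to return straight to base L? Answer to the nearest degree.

159°

Leg 1 (335°, 60 mi): east 60 sin 335° = -25.36, north 60 cos 335° = 54.38
Leg 2 (108°, 5 mi): east 5 sin 108° = 4.76, north 5 cos 108° = -1.55
Net displacement: -20.60 east, 52.83 north. Direction back to start is (20.60, -52.83): bearing = atan2(20.60, -52.83) mod 360° = 158.70° ≈ 159°.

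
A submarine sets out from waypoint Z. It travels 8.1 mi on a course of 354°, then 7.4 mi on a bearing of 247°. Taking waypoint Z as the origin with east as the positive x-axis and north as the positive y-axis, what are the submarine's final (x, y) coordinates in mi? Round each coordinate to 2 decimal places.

(-7.66, 5.16)

Leg 1 (354°, 8.1 mi): east 8.1 sin 354° = -0.85, north 8.1 cos 354° = 8.06
Leg 2 (247°, 7.4 mi): east 7.4 sin 247° = -6.81, north 7.4 cos 247° = -2.89
Summing: -7.66 mi east, 5.16 mi north → (-7.66, 5.16).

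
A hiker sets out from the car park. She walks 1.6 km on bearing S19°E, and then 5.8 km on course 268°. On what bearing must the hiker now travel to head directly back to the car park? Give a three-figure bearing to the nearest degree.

072°

Leg 1 (S19°E, 1.6 km): east 1.6 sin 161° = 0.52, north 1.6 cos 161° = -1.51
Leg 2 (268°, 5.8 km): east 5.8 sin 268° = -5.80, north 5.8 cos 268° = -0.20
Net displacement: -5.28 east, -1.72 north. Direction back to start is (5.28, 1.72): bearing = atan2(5.28, 1.72) mod 360° = 71.99° ≈ 072°.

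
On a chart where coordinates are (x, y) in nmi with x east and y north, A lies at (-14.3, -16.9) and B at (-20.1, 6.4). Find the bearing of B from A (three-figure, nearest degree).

346°

Δeast = -20.1 − -14.3 = -5.80; Δnorth = 6.4 − -16.9 = 23.30.
Bearing = atan2(Δeast, Δnorth) mod 360° = 346.02° ≈ 346°.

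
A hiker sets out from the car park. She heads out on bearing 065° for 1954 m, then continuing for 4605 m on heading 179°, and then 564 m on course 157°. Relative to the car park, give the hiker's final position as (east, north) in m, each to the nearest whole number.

(2072, -4298)

Leg 1 (065°, 1954 m): east 1954 sin 65° = 1770.93, north 1954 cos 65° = 825.80
Leg 2 (179°, 4605 m): east 4605 sin 179° = 80.37, north 4605 cos 179° = -4604.30
Leg 3 (157°, 564 m): east 564 sin 157° = 220.37, north 564 cos 157° = -519.16
Summing: 2071.67 m east, -4297.67 m north → (2072, -4298).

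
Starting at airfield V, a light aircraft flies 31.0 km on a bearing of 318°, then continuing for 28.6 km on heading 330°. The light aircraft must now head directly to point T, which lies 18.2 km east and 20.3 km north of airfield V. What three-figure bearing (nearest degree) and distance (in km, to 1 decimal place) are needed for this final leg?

Leg 1 (318°, 31.0 km): east 31.0 sin 318° = -20.74, north 31.0 cos 318° = 23.04
Leg 2 (330°, 28.6 km): east 28.6 sin 330° = -14.30, north 28.6 cos 330° = 24.77
Current position: (-35.04, 47.81). Target: (18.2, 20.3). Remaining: Δeast = 53.24, Δnorth = -27.51.
Bearing = atan2(53.24, -27.51) mod 360° = 117.32°; distance = √((53.24)² + (-27.51)²) = 59.928 km.

117°, 59.9 km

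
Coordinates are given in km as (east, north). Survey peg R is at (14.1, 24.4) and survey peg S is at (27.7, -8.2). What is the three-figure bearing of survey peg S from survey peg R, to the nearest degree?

157°

Δeast = 27.7 − 14.1 = 13.60; Δnorth = -8.2 − 24.4 = -32.60.
Bearing = atan2(Δeast, Δnorth) mod 360° = 157.36° ≈ 157°.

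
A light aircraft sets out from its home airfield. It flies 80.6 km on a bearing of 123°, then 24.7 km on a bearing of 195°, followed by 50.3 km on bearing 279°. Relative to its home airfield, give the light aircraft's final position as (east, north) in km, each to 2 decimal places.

(11.52, -59.89)

Leg 1 (123°, 80.6 km): east 80.6 sin 123° = 67.60, north 80.6 cos 123° = -43.90
Leg 2 (195°, 24.7 km): east 24.7 sin 195° = -6.39, north 24.7 cos 195° = -23.86
Leg 3 (279°, 50.3 km): east 50.3 sin 279° = -49.68, north 50.3 cos 279° = 7.87
Summing: 11.52 km east, -59.89 km north → (11.52, -59.89).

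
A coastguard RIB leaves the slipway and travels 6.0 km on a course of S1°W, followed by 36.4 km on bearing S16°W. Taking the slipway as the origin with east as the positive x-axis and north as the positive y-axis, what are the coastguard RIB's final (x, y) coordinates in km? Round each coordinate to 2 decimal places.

Leg 1 (S1°W, 6.0 km): east 6.0 sin 181° = -0.10, north 6.0 cos 181° = -6.00
Leg 2 (S16°W, 36.4 km): east 36.4 sin 196° = -10.03, north 36.4 cos 196° = -34.99
Summing: -10.14 km east, -40.99 km north → (-10.14, -40.99).

(-10.14, -40.99)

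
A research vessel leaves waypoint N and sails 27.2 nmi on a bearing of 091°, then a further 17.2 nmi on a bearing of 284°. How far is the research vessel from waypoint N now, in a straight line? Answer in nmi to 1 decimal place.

11.1 nmi

Leg 1 (091°, 27.2 nmi): east 27.2 sin 91° = 27.20, north 27.2 cos 91° = -0.47
Leg 2 (284°, 17.2 nmi): east 17.2 sin 284° = -16.69, north 17.2 cos 284° = 4.16
Net: 10.51 east, 3.69 north. Distance = √((10.51)² + (3.69)²) = 11.135 nmi.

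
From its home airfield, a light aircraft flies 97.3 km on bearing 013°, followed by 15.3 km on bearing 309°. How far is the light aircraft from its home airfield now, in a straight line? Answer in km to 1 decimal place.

Leg 1 (013°, 97.3 km): east 97.3 sin 13° = 21.89, north 97.3 cos 13° = 94.81
Leg 2 (309°, 15.3 km): east 15.3 sin 309° = -11.89, north 15.3 cos 309° = 9.63
Net: 10.00 east, 104.43 north. Distance = √((10.00)² + (104.43)²) = 104.912 km.

104.9 km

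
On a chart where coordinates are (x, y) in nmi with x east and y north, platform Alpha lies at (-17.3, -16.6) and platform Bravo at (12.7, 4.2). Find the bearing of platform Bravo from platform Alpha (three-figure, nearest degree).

Δeast = 12.7 − -17.3 = 30.00; Δnorth = 4.2 − -16.6 = 20.80.
Bearing = atan2(Δeast, Δnorth) mod 360° = 55.27° ≈ 055°.

055°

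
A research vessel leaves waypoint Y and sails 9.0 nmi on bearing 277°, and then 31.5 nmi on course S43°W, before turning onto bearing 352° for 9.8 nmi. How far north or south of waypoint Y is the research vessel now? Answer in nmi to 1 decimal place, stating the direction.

12.2 nmi south

Leg 1 (277°, 9.0 nmi): east 9.0 sin 277° = -8.93, north 9.0 cos 277° = 1.10
Leg 2 (S43°W, 31.5 nmi): east 31.5 sin 223° = -21.48, north 31.5 cos 223° = -23.04
Leg 3 (352°, 9.8 nmi): east 9.8 sin 352° = -1.36, north 9.8 cos 352° = 9.70
Net north component: -12.24 nmi.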